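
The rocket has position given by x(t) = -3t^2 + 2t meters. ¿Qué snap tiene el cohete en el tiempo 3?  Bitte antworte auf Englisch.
To solve this, we need to take 4 derivatives of our position equation x(t) = -3·t^2 + 2·t. Differentiating position, we get velocity: v(t) = 2 - 6·t. Taking d/dt of v(t), we find a(t) = -6. The derivative of acceleration gives jerk: j(t) = 0. The derivative of jerk gives snap: s(t) = 0. From the given snap equation s(t) = 0, we substitute t = 3 to get s = 0.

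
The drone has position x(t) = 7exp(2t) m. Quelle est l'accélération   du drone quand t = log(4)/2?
Pour résoudre ceci, nous devons prendre 2 dérivées de notre équation de la position x(t) = 7·exp(2·t). En prenant d/dt de x(t), nous trouvons v(t) = 14·exp(2·t). En prenant d/dt de v(t), nous trouvons a(t) = 28·exp(2·t). En utilisant a(t) = 28·exp(2·t) et en substituant t = log(4)/2, nous trouvons a = 112.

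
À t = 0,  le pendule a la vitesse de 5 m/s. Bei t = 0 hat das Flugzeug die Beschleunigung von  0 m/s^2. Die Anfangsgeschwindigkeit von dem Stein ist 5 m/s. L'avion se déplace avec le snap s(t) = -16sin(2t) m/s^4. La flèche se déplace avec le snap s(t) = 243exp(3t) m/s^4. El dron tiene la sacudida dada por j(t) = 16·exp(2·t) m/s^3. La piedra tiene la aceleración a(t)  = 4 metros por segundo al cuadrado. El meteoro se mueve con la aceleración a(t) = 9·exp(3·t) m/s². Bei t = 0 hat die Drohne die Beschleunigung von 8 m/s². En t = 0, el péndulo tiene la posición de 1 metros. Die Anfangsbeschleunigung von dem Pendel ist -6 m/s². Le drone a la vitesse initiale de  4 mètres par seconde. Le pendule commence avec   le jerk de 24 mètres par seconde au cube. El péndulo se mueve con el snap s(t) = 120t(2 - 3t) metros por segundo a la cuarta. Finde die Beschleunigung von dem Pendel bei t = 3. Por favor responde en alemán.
Ausgehend von dem Snap s(t) = 120·t·(2 - 3·t), nehmen wir 2 Integrale. Durch Integration von dem Snap und Verwendung der Anfangsbedingung j(0) = 24, erhalten wir j(t) = -120·t^3 + 120·t^2 + 24. Das Integral von dem Ruck, mit a(0) = -6, ergibt die Beschleunigung: a(t) = -30·t^4 + 40·t^3 + 24·t - 6. Aus der Gleichung für die Beschleunigung a(t) = -30·t^4 + 40·t^3 + 24·t - 6, setzen wir t = 3 ein und erhalten a = -1284.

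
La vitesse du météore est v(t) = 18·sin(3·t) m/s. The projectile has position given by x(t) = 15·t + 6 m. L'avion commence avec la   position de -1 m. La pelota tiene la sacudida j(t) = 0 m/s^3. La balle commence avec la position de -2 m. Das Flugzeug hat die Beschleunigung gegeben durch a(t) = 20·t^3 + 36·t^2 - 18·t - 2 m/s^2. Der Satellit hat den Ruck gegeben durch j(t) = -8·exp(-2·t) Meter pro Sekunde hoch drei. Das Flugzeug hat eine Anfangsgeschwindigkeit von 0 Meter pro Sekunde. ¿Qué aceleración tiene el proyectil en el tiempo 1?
Para resolver esto, necesitamos tomar 2 derivadas de nuestra ecuación de la posición x(t) = 15·t + 6. Tomando d/dt de x(t), encontramos v(t) = 15. La derivada de la velocidad da la aceleración: a(t) = 0. Usando a(t) = 0 y sustituyendo t = 1, encontramos a = 0.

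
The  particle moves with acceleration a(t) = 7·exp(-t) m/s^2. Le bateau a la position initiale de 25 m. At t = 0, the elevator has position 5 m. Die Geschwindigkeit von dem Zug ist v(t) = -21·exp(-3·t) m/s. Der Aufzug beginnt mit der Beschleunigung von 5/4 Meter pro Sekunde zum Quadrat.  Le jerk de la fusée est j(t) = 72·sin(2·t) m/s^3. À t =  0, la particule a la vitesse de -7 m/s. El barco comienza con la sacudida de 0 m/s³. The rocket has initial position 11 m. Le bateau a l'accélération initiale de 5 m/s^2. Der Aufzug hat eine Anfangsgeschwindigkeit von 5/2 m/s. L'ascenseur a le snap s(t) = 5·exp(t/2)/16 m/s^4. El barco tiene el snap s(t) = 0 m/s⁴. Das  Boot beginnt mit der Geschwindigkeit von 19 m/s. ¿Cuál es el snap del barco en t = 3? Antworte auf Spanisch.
Tenemos el snap s(t) = 0. Sustituyendo t = 3: s(3) = 0.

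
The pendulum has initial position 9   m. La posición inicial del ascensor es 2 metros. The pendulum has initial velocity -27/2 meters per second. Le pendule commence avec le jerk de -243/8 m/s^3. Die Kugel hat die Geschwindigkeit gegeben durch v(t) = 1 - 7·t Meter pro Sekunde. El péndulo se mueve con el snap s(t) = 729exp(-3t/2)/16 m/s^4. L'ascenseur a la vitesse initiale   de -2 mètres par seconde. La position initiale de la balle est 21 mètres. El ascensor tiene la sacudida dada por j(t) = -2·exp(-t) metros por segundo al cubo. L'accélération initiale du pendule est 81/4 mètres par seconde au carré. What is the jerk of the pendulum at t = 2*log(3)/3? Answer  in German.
Wir müssen das Integral unserer Gleichung für den Snap s(t) = 729·exp(-3·t/2)/16 1-mal finden. Das Integral von dem Snap, mit j(0) = -243/8, ergibt den Ruck: j(t) = -243·exp(-3·t/2)/8. Mit j(t) = -243·exp(-3·t/2)/8 und Einsetzen von t = 2*log(3)/3, finden wir j = -81/8.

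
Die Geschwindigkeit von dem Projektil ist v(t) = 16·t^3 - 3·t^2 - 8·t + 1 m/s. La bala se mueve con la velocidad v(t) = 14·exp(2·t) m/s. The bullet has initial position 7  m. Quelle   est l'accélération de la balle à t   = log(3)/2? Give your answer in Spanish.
Debemos derivar nuestra ecuación de la velocidad v(t) = 14·exp(2·t) 1 vez. La derivada de la velocidad da la aceleración: a(t) = 28·exp(2·t). Usando a(t) = 28·exp(2·t) y sustituyendo t = log(3)/2, encontramos a = 84.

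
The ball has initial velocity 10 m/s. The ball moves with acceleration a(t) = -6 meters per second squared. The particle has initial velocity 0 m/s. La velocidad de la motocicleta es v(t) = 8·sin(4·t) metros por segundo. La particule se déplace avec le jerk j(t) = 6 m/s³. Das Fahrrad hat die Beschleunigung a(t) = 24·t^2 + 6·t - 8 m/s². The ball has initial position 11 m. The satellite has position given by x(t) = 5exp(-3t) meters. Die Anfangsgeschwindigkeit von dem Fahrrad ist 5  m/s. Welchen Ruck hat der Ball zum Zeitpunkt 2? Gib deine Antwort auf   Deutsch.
Wir müssen unsere Gleichung für die Beschleunigung a(t) = -6 1-mal ableiten. Mit d/dt von a(t) finden wir j(t) = 0. Mit j(t) = 0 und Einsetzen von t = 2, finden wir j = 0.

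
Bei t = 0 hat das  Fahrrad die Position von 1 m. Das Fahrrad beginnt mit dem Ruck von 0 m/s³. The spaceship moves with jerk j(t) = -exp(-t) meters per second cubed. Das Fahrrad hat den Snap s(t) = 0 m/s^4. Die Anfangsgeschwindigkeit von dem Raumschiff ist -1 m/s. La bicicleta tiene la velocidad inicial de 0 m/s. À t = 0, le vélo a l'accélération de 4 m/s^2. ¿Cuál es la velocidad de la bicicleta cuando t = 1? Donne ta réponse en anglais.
Starting from snap s(t) = 0, we take 3 antiderivatives. The antiderivative of snap is jerk. Using j(0) = 0, we get j(t) = 0. Finding the antiderivative of j(t) and using a(0) = 4: a(t) = 4. Finding the integral of a(t) and using v(0) = 0: v(t) = 4·t. We have velocity v(t) = 4·t. Substituting t = 1: v(1) = 4.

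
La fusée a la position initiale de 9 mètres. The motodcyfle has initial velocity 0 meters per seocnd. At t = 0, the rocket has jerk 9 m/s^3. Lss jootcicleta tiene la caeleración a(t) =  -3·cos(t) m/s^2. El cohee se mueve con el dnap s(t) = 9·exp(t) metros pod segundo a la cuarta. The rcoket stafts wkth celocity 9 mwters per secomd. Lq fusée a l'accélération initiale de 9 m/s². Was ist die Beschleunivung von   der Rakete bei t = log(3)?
Ausgehend von dem Snap s(t) = 9·exp(t), nehmen wir 2 Stammfunktionen. Mit ∫s(t)dt und Anwendung von j(0) = 9, finden wir j(t) = 9·exp(t). Mit ∫j(t)dt und Anwendung von a(0) = 9, finden wir a(t) = 9·exp(t). Mit a(t) = 9·exp(t) und Einsetzen von t = log(3), finden wir a = 27.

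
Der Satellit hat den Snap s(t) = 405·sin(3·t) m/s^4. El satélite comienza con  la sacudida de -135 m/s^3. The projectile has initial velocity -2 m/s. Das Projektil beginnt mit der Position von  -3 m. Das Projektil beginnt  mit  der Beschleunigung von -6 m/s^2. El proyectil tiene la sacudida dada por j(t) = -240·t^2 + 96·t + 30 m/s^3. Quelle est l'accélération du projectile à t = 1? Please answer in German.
Um dies zu lösen, müssen wir 1 Integral unserer Gleichung für den Ruck j(t) = -240·t^2 + 96·t + 30 finden. Das Integral von dem Ruck ist die Beschleunigung. Mit a(0) = -6 erhalten wir a(t) = -80·t^3 + 48·t^2 + 30·t - 6. Wir haben die Beschleunigung a(t) = -80·t^3 + 48·t^2 + 30·t - 6. Durch Einsetzen von t = 1: a(1) = -8.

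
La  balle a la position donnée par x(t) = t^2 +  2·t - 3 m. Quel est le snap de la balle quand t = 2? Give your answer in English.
We must differentiate our position equation x(t) = t^2 + 2·t - 3 4 times. The derivative of position gives velocity: v(t) = 2·t + 2. The derivative of velocity gives acceleration: a(t) = 2. Differentiating acceleration, we get jerk: j(t) = 0. The derivative of jerk gives snap: s(t) = 0. Using s(t) = 0 and substituting t = 2, we find s = 0.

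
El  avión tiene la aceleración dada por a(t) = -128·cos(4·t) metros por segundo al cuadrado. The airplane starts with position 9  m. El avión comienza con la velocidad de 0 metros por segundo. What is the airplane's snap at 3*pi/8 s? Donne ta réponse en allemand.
Ausgehend von der Beschleunigung a(t) = -128·cos(4·t), nehmen wir 2 Ableitungen. Durch Ableiten von der Beschleunigung erhalten wir den Ruck: j(t) = 512·sin(4·t). Durch Ableiten von dem Ruck erhalten wir den Snap: s(t) = 2048·cos(4·t). Aus der Gleichung für den Snap s(t) = 2048·cos(4·t), setzen wir t = 3*pi/8 ein und erhalten s = 0.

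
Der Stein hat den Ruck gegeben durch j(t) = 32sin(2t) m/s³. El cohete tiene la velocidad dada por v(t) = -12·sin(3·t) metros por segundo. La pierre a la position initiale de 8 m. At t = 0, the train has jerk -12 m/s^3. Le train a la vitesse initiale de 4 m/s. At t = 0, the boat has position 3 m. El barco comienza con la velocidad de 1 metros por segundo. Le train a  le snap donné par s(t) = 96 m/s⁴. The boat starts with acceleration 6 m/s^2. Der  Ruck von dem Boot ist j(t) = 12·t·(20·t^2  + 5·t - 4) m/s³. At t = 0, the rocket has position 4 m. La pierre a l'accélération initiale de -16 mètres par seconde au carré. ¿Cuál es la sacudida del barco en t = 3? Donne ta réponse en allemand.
Wir haben den Ruck j(t) = 12·t·(20·t^2 + 5·t - 4). Durch Einsetzen von t = 3: j(3) = 6876.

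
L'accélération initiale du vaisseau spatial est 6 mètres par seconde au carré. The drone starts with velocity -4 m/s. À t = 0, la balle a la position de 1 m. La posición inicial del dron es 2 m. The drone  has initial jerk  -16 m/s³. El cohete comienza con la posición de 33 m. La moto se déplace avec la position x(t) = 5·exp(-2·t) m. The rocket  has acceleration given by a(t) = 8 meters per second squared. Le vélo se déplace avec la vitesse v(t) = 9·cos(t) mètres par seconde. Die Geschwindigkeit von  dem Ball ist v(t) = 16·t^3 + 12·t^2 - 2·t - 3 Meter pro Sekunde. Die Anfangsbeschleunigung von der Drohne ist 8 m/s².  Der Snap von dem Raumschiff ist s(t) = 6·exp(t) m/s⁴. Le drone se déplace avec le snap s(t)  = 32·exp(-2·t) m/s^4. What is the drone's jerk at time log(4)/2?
To find the answer, we compute 1 antiderivative of s(t) = 32·exp(-2·t). Finding the antiderivative of s(t) and using j(0) = -16: j(t) = -16·exp(-2·t). We have jerk j(t) = -16·exp(-2·t). Substituting t = log(4)/2: j(log(4)/2) = -4.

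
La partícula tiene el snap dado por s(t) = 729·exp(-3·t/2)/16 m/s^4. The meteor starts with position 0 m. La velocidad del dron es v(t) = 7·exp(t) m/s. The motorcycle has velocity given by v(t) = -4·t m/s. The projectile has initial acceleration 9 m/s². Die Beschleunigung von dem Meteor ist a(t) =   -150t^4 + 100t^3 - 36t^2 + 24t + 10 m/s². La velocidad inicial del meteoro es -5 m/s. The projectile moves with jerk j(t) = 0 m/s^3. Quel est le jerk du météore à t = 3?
Nous devons dériver notre équation de l'accélération a(t) = -150·t^4 + 100·t^3 - 36·t^2 + 24·t + 10 1 fois. En prenant d/dt de a(t), nous trouvons j(t) = -600·t^3 + 300·t^2 - 72·t + 24. De l'équation du jerk j(t) = -600·t^3 + 300·t^2 - 72·t + 24, nous substituons t = 3 pour obtenir j = -13692.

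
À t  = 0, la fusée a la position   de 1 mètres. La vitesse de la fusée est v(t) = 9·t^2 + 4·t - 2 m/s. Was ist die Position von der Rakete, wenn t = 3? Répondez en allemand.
Ausgehend von der Geschwindigkeit v(t) = 9·t^2 + 4·t - 2, nehmen wir 1 Stammfunktion. Durch Integration von der Geschwindigkeit und Verwendung der Anfangsbedingung x(0) = 1, erhalten wir x(t) = 3·t^3 + 2·t^2 - 2·t + 1. Aus der Gleichung für die Position x(t) = 3·t^3 + 2·t^2 - 2·t + 1, setzen wir t = 3 ein und erhalten x = 94.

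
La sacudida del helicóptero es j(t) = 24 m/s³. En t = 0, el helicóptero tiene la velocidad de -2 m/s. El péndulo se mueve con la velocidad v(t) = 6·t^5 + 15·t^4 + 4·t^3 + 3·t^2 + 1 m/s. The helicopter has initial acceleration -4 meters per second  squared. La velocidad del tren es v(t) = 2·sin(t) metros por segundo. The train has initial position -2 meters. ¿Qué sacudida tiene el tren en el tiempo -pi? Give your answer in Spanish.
Partiendo de la velocidad v(t) = 2·sin(t), tomamos 2 derivadas. Tomando d/dt de v(t), encontramos a(t) = 2·cos(t). Derivando la aceleración, obtenemos la sacudida: j(t) = -2·sin(t). Usando j(t) = -2·sin(t) y sustituyendo t = -pi, encontramos j = 0.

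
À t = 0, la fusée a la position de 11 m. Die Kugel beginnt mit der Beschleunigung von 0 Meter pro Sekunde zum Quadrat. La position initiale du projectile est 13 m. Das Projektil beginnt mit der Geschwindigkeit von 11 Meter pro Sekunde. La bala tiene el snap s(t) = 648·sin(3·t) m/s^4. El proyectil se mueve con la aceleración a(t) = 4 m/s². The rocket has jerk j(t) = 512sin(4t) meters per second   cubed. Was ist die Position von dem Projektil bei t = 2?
Wir müssen unsere Gleichung für die Beschleunigung a(t) = 4 2-mal integrieren. Durch Integration von der Beschleunigung und Verwendung der Anfangsbedingung v(0) = 11, erhalten wir v(t) = 4·t + 11. Durch Integration von der Geschwindigkeit und Verwendung der Anfangsbedingung x(0) = 13, erhalten wir x(t) = 2·t^2 + 11·t + 13. Wir haben die Position x(t) = 2·t^2 + 11·t + 13. Durch Einsetzen von t = 2: x(2) = 43.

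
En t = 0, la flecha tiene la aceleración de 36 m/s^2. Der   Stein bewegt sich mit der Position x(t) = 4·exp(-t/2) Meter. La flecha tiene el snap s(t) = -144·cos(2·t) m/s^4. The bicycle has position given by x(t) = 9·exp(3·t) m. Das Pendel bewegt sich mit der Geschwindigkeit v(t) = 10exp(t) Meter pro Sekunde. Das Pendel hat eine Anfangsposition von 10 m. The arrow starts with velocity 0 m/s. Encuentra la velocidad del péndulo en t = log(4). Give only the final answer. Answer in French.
À t = log(4), v = 40.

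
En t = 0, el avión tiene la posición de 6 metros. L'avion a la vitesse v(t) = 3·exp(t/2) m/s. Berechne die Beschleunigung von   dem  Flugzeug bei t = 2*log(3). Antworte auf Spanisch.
Partiendo de la velocidad v(t) = 3·exp(t/2), tomamos 1 derivada. La derivada de la velocidad da la aceleración: a(t) = 3·exp(t/2)/2. Tenemos la aceleración a(t) = 3·exp(t/2)/2. Sustituyendo t = 2*log(3): a(2*log(3)) = 9/2.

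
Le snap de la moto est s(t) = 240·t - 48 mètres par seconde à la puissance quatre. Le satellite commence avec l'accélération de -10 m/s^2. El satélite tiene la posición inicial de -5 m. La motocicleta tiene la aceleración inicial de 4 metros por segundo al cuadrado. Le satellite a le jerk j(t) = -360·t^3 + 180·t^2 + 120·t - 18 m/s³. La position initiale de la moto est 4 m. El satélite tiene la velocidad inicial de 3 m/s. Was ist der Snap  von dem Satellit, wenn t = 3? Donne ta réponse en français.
En partant du jerk j(t) = -360·t^3 + 180·t^2 + 120·t - 18, nous prenons 1 dérivée. La dérivée du jerk donne le snap: s(t) = -1080·t^2 + 360·t + 120. De l'équation du snap s(t) = -1080·t^2 + 360·t + 120, nous substituons t = 3 pour obtenir s = -8520.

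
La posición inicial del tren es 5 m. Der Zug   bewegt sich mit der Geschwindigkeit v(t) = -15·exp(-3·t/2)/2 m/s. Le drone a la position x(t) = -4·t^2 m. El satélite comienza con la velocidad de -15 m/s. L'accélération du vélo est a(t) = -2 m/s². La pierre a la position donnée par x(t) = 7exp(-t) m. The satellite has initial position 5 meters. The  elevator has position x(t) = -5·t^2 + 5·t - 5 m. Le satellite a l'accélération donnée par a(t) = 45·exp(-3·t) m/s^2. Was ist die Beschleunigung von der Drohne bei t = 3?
Wir müssen unsere Gleichung für die Position x(t) = -4·t^2 2-mal ableiten. Durch Ableiten von der Position erhalten wir die Geschwindigkeit: v(t) = -8·t. Durch Ableiten von der Geschwindigkeit erhalten wir die Beschleunigung: a(t) = -8. Mit a(t) = -8 und Einsetzen von t = 3, finden wir a = -8.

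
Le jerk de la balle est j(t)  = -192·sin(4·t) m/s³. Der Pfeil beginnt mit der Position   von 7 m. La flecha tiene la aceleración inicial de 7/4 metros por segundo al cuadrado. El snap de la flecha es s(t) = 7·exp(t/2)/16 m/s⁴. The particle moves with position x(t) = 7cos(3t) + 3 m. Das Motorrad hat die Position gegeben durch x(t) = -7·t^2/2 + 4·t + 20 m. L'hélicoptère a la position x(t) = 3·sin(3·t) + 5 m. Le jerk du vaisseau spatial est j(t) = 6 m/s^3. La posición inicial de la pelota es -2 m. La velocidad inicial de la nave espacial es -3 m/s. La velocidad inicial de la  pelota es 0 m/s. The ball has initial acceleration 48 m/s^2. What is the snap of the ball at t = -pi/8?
To solve this, we need to take 1 derivative of our jerk equation j(t) = -192·sin(4·t). Differentiating jerk, we get snap: s(t) = -768·cos(4·t). From the given snap equation s(t) = -768·cos(4·t), we substitute t = -pi/8 to get s = 0.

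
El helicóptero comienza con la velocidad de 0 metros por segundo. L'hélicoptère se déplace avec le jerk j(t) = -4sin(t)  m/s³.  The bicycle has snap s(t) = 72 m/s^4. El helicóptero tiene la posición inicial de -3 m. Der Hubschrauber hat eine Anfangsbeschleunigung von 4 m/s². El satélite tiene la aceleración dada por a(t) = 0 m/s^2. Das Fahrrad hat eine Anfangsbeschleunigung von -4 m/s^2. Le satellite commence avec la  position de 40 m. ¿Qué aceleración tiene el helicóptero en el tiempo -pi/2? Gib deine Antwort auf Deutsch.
Wir müssen unsere Gleichung für den Ruck j(t) = -4·sin(t) 1-mal integrieren. Das Integral von dem Ruck, mit a(0) = 4, ergibt die Beschleunigung: a(t) = 4·cos(t). Aus der Gleichung für die Beschleunigung a(t) = 4·cos(t), setzen wir t = -pi/2 ein und erhalten a = 0.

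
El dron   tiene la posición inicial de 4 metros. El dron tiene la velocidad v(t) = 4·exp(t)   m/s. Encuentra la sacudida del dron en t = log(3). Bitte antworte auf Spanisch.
Debemos derivar nuestra ecuación de la velocidad v(t) = 4·exp(t) 2 veces. Derivando la velocidad, obtenemos la aceleración: a(t) = 4·exp(t). Tomando d/dt de a(t), encontramos j(t) = 4·exp(t). De la ecuación de la sacudida j(t) = 4·exp(t), sustituimos t = log(3) para obtener j = 12.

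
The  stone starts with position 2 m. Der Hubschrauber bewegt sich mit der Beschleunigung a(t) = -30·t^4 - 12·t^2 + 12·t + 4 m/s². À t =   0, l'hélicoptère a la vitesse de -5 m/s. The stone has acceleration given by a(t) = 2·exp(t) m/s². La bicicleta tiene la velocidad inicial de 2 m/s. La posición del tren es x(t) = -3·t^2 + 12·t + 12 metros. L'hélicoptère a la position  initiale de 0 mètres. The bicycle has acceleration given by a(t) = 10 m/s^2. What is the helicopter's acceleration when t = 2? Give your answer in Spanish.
De la ecuación de la aceleración a(t) = -30·t^4 - 12·t^2 + 12·t + 4, sustituimos t = 2 para obtener a = -500.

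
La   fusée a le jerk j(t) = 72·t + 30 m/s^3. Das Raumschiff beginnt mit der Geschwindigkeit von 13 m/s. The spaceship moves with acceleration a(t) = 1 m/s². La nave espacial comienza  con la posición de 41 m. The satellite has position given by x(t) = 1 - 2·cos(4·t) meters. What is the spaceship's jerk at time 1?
We must differentiate our acceleration equation a(t) = 1 1 time. The derivative of acceleration gives jerk: j(t) = 0. We have jerk j(t) = 0. Substituting t = 1: j(1) = 0.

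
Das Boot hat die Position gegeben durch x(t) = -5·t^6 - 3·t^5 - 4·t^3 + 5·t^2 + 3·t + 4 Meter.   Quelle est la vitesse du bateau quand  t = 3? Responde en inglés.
We must differentiate our position equation x(t) = -5·t^6 - 3·t^5 - 4·t^3 + 5·t^2 + 3·t + 4 1 time. Taking d/dt of x(t), we find v(t) = -30·t^5 - 15·t^4 - 12·t^2 + 10·t + 3. Using v(t) = -30·t^5 - 15·t^4 - 12·t^2 + 10·t + 3 and substituting t = 3, we find v = -8580.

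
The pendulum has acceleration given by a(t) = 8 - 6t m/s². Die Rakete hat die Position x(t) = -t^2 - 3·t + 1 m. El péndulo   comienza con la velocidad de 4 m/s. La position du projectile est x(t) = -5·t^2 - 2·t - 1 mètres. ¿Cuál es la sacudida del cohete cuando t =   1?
Partiendo de la posición x(t) = -t^2 - 3·t + 1, tomamos 3 derivadas. Derivando la posición, obtenemos la velocidad: v(t) = -2·t - 3. La derivada de la velocidad da la aceleración: a(t) = -2. Derivando la aceleración, obtenemos la sacudida: j(t) = 0. Usando j(t) = 0 y sustituyendo t = 1, encontramos j = 0.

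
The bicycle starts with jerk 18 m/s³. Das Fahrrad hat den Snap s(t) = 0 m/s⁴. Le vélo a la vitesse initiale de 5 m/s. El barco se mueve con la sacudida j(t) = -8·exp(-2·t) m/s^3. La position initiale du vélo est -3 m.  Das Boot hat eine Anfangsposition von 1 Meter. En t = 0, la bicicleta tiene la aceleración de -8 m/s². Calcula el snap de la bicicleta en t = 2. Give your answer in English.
We have snap s(t) = 0. Substituting t = 2: s(2) = 0.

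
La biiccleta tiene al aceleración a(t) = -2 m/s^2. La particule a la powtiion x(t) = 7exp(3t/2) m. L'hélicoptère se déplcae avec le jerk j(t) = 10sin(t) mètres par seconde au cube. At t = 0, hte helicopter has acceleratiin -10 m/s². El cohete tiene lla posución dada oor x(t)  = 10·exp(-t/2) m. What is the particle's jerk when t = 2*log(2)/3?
Starting from position x(t) = 7·exp(3·t/2), we take 3 derivatives. Differentiating position, we get velocity: v(t) = 21·exp(3·t/2)/2. The derivative of velocity gives acceleration: a(t) = 63·exp(3·t/2)/4. The derivative of acceleration gives jerk: j(t) = 189·exp(3·t/2)/8. We have jerk j(t) = 189·exp(3·t/2)/8. Substituting t = 2*log(2)/3: j(2*log(2)/3) = 189/4.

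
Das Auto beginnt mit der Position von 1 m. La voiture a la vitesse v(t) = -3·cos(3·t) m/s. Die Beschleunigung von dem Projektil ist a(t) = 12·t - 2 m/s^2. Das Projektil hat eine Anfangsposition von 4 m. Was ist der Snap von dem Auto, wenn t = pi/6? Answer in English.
Starting from velocity v(t) = -3·cos(3·t), we take 3 derivatives. Differentiating velocity, we get acceleration: a(t) = 9·sin(3·t). Taking d/dt of a(t), we find j(t) = 27·cos(3·t). Differentiating jerk, we get snap: s(t) = -81·sin(3·t). Using s(t) = -81·sin(3·t) and substituting t = pi/6, we find s = -81.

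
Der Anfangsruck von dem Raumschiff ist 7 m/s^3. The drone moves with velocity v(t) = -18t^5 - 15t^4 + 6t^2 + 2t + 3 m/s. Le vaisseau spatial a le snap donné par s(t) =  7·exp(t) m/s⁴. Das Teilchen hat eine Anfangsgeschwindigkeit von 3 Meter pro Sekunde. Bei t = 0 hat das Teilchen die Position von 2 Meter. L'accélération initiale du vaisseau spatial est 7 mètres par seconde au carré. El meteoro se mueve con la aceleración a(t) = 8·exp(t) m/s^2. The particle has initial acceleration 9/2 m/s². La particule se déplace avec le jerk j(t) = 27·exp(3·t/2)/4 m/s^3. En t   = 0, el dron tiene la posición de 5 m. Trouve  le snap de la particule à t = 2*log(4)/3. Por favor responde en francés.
En partant du jerk j(t) = 27·exp(3·t/2)/4, nous prenons 1 dérivée. La dérivée du jerk donne le snap: s(t) = 81·exp(3·t/2)/8. De l'équation du snap s(t) = 81·exp(3·t/2)/8, nous substituons t = 2*log(4)/3 pour obtenir s = 81/2.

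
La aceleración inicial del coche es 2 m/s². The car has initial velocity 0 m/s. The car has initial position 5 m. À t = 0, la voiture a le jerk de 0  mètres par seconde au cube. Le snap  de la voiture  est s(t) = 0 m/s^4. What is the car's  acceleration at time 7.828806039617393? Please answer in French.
Nous devons trouver la primitive de notre équation du snap s(t) = 0 2 fois. L'intégrale du snap, avec j(0) = 0, donne le jerk: j(t) = 0. En prenant ∫j(t)dt et en appliquant a(0) = 2, nous trouvons a(t) = 2. De l'équation de l'accélération a(t) = 2, nous substituons t = 7.828806039617393 pour obtenir a = 2.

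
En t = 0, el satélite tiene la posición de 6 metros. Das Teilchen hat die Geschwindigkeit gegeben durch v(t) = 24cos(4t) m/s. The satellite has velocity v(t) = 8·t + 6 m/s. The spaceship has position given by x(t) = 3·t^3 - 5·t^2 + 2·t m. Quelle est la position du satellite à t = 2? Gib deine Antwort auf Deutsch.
Um dies zu lösen, müssen wir 1 Integral unserer Gleichung für die Geschwindigkeit v(t) = 8·t + 6 finden. Durch Integration von der Geschwindigkeit und Verwendung der Anfangsbedingung x(0) = 6, erhalten wir x(t) = 4·t^2 + 6·t + 6. Wir haben die Position x(t) = 4·t^2 + 6·t + 6. Durch Einsetzen von t = 2: x(2) = 34.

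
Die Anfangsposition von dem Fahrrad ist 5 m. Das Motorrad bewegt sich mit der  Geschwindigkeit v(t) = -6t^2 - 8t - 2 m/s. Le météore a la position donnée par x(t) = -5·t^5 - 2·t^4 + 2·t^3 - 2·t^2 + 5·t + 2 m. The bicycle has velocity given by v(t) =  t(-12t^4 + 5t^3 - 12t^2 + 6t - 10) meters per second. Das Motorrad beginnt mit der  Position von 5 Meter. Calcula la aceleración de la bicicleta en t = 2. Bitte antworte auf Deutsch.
Um dies zu lösen, müssen wir 1 Ableitung unserer Gleichung für die Geschwindigkeit v(t) = t·(-12·t^4 + 5·t^3 - 12·t^2 + 6·t - 10) nehmen. Durch Ableiten von der Geschwindigkeit erhalten wir die Beschleunigung: a(t) = -12·t^4 + 5·t^3 - 12·t^2 + t·(-48·t^3 + 15·t^2 - 24·t + 6) + 6·t - 10. Aus der Gleichung für die Beschleunigung a(t) = -12·t^4 + 5·t^3 - 12·t^2 + t·(-48·t^3 + 15·t^2 - 24·t + 6) + 6·t - 10, setzen wir t = 2 ein und erhalten a = -930.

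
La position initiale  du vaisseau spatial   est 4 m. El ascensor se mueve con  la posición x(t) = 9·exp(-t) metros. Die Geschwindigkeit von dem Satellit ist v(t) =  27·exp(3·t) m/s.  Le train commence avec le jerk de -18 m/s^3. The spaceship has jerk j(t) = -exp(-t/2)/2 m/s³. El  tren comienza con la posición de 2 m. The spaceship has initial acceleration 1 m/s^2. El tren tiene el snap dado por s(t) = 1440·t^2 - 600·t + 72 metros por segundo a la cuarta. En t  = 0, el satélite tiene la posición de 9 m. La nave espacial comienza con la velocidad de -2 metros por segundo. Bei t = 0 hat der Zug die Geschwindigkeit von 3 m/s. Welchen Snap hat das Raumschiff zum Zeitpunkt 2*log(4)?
Um dies zu lösen, müssen wir 1 Ableitung unserer Gleichung für den Ruck j(t) = -exp(-t/2)/2 nehmen. Durch Ableiten von dem Ruck erhalten wir den Snap: s(t) = exp(-t/2)/4. Wir haben den Snap s(t) = exp(-t/2)/4. Durch Einsetzen von t = 2*log(4): s(2*log(4)) = 1/16.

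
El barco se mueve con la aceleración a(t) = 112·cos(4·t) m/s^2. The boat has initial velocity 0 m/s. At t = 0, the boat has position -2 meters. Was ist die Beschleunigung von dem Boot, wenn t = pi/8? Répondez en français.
En utilisant a(t) = 112·cos(4·t) et en substituant t = pi/8, nous trouvons a = 0.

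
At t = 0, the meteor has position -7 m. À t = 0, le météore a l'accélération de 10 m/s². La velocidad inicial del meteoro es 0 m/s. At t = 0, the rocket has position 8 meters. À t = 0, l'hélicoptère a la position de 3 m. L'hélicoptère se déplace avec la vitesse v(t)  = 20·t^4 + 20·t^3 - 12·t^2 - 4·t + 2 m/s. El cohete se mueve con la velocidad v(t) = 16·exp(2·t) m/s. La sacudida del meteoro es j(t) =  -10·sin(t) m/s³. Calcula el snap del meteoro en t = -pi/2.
Debemos derivar nuestra ecuación de la sacudida j(t) = -10·sin(t) 1 vez. Tomando d/dt de j(t), encontramos s(t) = -10·cos(t). De la ecuación del snap s(t) = -10·cos(t), sustituimos t = -pi/2 para obtener s = 0.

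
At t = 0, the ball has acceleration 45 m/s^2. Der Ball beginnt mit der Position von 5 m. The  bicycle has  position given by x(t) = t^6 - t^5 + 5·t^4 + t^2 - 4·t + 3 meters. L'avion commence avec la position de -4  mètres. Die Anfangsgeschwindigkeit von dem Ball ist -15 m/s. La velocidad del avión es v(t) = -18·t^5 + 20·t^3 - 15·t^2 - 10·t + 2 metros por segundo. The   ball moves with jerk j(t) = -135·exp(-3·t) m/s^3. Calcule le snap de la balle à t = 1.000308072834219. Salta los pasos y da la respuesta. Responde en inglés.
s(1.000308072834219) = 20.1451355755119.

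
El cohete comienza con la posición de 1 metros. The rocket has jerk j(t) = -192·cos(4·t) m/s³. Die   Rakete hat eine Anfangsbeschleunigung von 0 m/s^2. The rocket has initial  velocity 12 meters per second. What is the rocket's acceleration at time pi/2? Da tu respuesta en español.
Partiendo de la sacudida j(t) = -192·cos(4·t), tomamos 1 integral. La antiderivada de la sacudida es la aceleración. Usando a(0) = 0, obtenemos a(t) = -48·sin(4·t). Tenemos la aceleración a(t) = -48·sin(4·t). Sustituyendo t = pi/2: a(pi/2) = 0.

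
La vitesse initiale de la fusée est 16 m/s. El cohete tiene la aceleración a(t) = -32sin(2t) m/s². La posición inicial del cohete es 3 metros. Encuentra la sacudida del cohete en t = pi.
Debemos derivar nuestra ecuación de la aceleración a(t) = -32·sin(2·t) 1 vez. Tomando d/dt de a(t), encontramos j(t) = -64·cos(2·t). Usando j(t) = -64·cos(2·t) y sustituyendo t = pi, encontramos j = -64.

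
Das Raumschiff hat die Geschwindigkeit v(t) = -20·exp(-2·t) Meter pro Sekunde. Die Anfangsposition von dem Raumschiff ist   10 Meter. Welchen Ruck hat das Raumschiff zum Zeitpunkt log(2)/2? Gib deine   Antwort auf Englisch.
To solve this, we need to take 2 derivatives of our velocity equation v(t) = -20·exp(-2·t). Taking d/dt of v(t), we find a(t) = 40·exp(-2·t). Taking d/dt of a(t), we find j(t) = -80·exp(-2·t). Using j(t) = -80·exp(-2·t) and substituting t = log(2)/2, we find j = -40.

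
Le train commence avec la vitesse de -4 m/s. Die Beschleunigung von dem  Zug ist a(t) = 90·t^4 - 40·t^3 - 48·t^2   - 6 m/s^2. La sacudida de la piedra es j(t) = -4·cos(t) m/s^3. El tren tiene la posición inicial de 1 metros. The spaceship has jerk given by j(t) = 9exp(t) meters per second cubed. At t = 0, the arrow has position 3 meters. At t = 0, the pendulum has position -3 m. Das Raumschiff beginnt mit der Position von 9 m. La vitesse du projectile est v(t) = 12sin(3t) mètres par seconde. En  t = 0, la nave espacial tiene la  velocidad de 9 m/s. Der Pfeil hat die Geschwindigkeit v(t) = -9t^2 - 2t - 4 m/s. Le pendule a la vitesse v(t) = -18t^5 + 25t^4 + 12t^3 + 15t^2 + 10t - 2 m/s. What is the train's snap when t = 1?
To solve this, we need to take 2 derivatives of our acceleration equation a(t) = 90·t^4 - 40·t^3 - 48·t^2 - 6. The derivative of acceleration gives jerk: j(t) = 360·t^3 - 120·t^2 - 96·t. The derivative of jerk gives snap: s(t) = 1080·t^2 - 240·t - 96. We have snap s(t) = 1080·t^2 - 240·t - 96. Substituting t = 1: s(1) = 744.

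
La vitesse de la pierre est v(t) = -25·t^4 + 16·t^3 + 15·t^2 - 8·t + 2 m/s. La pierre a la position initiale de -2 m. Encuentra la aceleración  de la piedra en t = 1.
Para resolver esto, necesitamos tomar 1 derivada de nuestra ecuación de la velocidad v(t) = -25·t^4 + 16·t^3 + 15·t^2 - 8·t + 2. La derivada de la velocidad da la aceleración: a(t) = -100·t^3 + 48·t^2 + 30·t - 8. Tenemos la aceleración a(t) = -100·t^3 + 48·t^2 + 30·t - 8. Sustituyendo t = 1: a(1) = -30.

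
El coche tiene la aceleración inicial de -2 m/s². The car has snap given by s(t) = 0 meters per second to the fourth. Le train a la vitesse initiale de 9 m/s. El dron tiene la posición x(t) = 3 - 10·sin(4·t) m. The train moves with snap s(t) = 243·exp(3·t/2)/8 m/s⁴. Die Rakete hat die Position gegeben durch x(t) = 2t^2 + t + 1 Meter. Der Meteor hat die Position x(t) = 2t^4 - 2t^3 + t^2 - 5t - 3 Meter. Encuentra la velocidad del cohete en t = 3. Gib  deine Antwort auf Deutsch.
Ausgehend von der Position x(t) = 2·t^2 + t + 1, nehmen wir 1 Ableitung. Durch Ableiten von der Position erhalten wir die Geschwindigkeit: v(t) = 4·t + 1. Mit v(t) = 4·t + 1 und Einsetzen von t = 3, finden wir v = 13.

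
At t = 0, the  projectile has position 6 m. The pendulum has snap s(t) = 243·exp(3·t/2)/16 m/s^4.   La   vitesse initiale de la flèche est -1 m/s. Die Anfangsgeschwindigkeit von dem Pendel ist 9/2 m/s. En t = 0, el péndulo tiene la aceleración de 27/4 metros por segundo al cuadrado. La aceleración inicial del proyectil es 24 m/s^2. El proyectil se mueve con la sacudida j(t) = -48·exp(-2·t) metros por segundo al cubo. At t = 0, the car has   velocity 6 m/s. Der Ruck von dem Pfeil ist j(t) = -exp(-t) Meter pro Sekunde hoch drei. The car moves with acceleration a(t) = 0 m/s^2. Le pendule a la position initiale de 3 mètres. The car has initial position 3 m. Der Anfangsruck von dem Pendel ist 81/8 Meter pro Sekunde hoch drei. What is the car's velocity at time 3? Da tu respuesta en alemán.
Ausgehend von der Beschleunigung a(t) = 0, nehmen wir 1 Integral. Das Integral von der Beschleunigung, mit v(0) = 6, ergibt die Geschwindigkeit: v(t) = 6. Aus der Gleichung für die Geschwindigkeit v(t) = 6, setzen wir t = 3 ein und erhalten v = 6.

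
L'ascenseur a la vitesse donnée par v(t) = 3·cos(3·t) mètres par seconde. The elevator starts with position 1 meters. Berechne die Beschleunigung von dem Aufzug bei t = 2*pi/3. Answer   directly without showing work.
a(2*pi/3) = 0.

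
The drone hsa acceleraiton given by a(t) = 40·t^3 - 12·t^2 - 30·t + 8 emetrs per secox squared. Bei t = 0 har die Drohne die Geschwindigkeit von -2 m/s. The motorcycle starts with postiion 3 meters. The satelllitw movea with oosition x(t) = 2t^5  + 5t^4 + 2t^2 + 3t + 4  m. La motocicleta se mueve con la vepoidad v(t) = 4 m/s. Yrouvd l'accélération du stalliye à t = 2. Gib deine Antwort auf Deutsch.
Ausgehend von der Position x(t) = 2·t^5 + 5·t^4 + 2·t^2 + 3·t + 4, nehmen wir 2 Ableitungen. Durch Ableiten von der Position erhalten wir die Geschwindigkeit: v(t) = 10·t^4 + 20·t^3 + 4·t + 3. Die Ableitung von der Geschwindigkeit ergibt die Beschleunigung: a(t) = 40·t^3 + 60·t^2 + 4. Aus der Gleichung für die Beschleunigung a(t) = 40·t^3 + 60·t^2 + 4, setzen wir t = 2 ein und erhalten a = 564.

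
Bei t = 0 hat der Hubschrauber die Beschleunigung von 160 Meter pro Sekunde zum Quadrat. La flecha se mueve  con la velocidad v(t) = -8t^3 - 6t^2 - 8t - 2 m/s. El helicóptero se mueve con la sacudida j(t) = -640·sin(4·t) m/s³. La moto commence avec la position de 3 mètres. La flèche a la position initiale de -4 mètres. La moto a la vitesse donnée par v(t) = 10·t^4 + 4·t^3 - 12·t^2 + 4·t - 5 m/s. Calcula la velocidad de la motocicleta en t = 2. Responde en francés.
Nous avons la vitesse v(t) = 10·t^4 + 4·t^3 - 12·t^2 + 4·t - 5. En substituant t = 2: v(2) = 147.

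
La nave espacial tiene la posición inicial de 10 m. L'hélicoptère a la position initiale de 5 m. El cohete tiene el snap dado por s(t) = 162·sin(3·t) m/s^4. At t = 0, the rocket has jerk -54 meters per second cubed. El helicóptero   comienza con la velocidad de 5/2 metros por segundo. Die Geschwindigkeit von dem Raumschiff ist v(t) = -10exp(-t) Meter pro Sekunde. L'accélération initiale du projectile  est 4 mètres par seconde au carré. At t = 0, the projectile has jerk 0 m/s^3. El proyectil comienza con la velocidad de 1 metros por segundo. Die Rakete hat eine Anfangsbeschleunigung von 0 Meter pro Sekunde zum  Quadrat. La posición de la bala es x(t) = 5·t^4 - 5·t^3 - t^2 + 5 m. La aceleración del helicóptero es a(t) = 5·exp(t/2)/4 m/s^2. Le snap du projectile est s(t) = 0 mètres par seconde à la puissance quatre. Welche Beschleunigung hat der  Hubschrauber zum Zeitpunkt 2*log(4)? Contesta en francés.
En utilisant a(t) = 5·exp(t/2)/4 et en substituant t = 2*log(4), nous trouvons a = 5.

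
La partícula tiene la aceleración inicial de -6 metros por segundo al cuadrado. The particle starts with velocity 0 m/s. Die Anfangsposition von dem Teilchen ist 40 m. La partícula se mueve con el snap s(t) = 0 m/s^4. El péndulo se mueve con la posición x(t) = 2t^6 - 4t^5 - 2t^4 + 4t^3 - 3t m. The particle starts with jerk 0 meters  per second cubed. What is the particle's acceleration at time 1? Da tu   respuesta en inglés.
To solve this, we need to take 2 integrals of our snap equation s(t) = 0. Taking ∫s(t)dt and applying j(0) = 0, we find j(t) = 0. Integrating jerk and using the initial condition a(0) = -6, we get a(t) = -6. Using a(t) = -6 and substituting t = 1, we find a = -6.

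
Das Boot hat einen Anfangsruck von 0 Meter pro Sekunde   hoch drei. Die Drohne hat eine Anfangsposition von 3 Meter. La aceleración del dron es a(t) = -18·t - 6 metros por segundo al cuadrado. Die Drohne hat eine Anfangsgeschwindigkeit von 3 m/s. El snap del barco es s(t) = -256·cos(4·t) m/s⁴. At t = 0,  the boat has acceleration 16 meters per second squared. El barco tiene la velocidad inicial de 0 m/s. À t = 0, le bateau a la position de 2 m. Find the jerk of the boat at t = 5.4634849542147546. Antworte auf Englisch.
To solve this, we need to take 1 antiderivative of our snap equation s(t) = -256·cos(4·t). The antiderivative of snap is jerk. Using j(0) = 0, we get j(t) = -64·sin(4·t). From the given jerk equation j(t) = -64·sin(4·t), we substitute t = 5.4634849542147546 to get j = -8.75383311554821.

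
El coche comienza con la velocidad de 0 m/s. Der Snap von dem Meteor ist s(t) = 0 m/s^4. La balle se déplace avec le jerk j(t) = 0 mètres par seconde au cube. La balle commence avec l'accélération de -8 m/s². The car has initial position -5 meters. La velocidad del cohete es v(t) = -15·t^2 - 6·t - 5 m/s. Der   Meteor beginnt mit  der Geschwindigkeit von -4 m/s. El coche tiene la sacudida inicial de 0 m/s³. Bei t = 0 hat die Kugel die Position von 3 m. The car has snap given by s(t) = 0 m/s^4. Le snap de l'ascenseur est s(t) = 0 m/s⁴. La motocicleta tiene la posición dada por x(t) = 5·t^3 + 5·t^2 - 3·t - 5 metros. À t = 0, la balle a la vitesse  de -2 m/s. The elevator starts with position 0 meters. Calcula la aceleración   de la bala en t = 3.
Debemos encontrar la antiderivada de nuestra ecuación de la sacudida j(t) = 0 1 vez. Integrando la sacudida y usando la condición inicial a(0) = -8, obtenemos a(t) = -8. Tenemos la aceleración a(t) = -8. Sustituyendo t = 3: a(3) = -8.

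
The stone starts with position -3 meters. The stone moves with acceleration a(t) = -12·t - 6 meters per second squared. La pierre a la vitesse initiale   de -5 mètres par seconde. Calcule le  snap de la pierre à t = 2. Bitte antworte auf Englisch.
We must differentiate our acceleration equation a(t) = -12·t - 6 2 times. Differentiating acceleration, we get jerk: j(t) = -12. Taking d/dt of j(t), we find s(t) = 0. Using s(t) = 0 and substituting t = 2, we find s = 0.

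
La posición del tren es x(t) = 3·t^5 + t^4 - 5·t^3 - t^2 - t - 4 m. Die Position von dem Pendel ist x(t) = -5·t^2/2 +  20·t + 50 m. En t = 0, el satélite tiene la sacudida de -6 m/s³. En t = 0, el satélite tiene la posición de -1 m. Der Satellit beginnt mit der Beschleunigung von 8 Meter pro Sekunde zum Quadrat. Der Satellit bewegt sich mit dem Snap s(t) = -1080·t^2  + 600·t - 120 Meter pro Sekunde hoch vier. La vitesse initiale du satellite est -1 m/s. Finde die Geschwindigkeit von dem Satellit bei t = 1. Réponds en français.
En partant du snap s(t) = -1080·t^2 + 600·t - 120, nous prenons 3 intégrales. En prenant ∫s(t)dt et en appliquant j(0) = -6, nous trouvons j(t) = -360·t^3 + 300·t^2 - 120·t - 6. En prenant ∫j(t)dt et en appliquant a(0) = 8, nous trouvons a(t) = -90·t^4 + 100·t^3 - 60·t^2 - 6·t + 8. En prenant ∫a(t)dt et en appliquant v(0) = -1, nous trouvons v(t) = -18·t^5 + 25·t^4 - 20·t^3 - 3·t^2 + 8·t - 1. De l'équation de la vitesse v(t) = -18·t^5 + 25·t^4 - 20·t^3 - 3·t^2 + 8·t - 1, nous substituons t = 1 pour obtenir v = -9.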